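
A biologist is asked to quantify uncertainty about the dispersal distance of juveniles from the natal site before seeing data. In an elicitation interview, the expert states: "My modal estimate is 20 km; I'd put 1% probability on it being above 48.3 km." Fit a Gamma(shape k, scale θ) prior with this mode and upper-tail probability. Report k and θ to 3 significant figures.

k ≈ 7.08, θ ≈ 3.29

Gamma(k,θ) with k>1 has mode (k−1)θ, so θ = 20/(k−1).
Need P(X < 48.3) = 0.99 with θ tied to k this way. Start at k = 2, θ = 20: P(X<48.3) ≈ 0.695.
Too low — raise k to concentrate. Iterating converges to k ≈ 7.08.
Then θ = 20/(7.08−1) ≈ 3.29.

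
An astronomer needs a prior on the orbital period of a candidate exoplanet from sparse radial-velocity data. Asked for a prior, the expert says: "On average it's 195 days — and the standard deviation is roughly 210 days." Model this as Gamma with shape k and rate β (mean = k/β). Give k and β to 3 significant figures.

k ≈ 0.862, β ≈ 0.00442

For Gamma(k, rate β): mean = k/β, variance = k/β², so CV = 1/√k.
CV = SD/mean = 210/195 = 1.077, hence k = 1/CV² = 0.862.
Then β = k/mean = 0.862/195 = 0.00442.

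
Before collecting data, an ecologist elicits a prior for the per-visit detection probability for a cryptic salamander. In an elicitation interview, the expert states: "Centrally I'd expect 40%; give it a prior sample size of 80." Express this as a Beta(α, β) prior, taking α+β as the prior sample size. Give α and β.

Under the effective-sample-size interpretation, Beta(α, β) has prior mean α/(α+β) and prior sample size α+β.
So α+β = 80 and α/(α+β) = 0.4, giving α = 0.4·80 = 32 and β = 80 − 32 = 48.

α = 32, β = 48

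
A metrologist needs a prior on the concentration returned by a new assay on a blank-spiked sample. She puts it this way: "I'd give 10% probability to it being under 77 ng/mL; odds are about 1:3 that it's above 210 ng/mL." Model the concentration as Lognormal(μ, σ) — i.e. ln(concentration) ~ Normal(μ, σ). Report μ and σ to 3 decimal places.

If T ~ Lognormal(μ,σ) then ln T ~ Normal(μ,σ), so the p-quantile of ln T is μ + z_p·σ.
ln(77) = 4.344 and ln(210) = 5.347; z_{0.1} = -1.282, z_{0.75} = 0.6745.
σ = (5.347 − 4.344)/(0.6745 − (-1.282)) = 0.513.
μ = 4.344 − (-1.282)·0.513 = 5.001.

μ ≈ 5.001, σ ≈ 0.513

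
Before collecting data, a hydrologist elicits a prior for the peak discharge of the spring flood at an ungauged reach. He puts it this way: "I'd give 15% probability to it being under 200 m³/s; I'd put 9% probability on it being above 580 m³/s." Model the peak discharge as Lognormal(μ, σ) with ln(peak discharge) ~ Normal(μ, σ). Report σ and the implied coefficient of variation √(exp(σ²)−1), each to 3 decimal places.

If T ~ Lognormal(μ,σ) then ln T ~ Normal(μ,σ), so the p-quantile of ln T is μ + z_p·σ.
ln(200) = 5.298 and ln(580) = 6.363; z_{0.15} = -1.036, z_{0.91} = 1.341.
σ = (6.363 − 5.298)/(1.341 − (-1.036)) = 0.448.
μ = 5.298 − (-1.036)·0.448 = 5.763.
CV = √(exp(σ²)−1) = √(exp(0.2006)−1) = 0.471.

σ ≈ 0.448, CV ≈ 0.471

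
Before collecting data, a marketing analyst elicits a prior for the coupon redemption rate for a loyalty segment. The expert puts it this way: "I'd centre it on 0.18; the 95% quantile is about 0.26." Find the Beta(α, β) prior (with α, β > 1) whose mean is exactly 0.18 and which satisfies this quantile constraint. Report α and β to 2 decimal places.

α ≈ 12.58, β ≈ 57.32

With mean 0.18 fixed, write α = 0.18s, β = 0.82s where s = α+β.
Need P(θ < 0.26) = 0.95 under Beta(0.18s, 0.82s). Normal approximation: (q−m)/√(m(1−m)/s) ≈ z_{0.95} = 1.64, so s ≈ 0.18·0.82·(1.64)²/(0.26−0.18)² = 62.4.
At s = 62.4: P(θ<0.26) ≈ 0.941. Adjusting to match 0.95 gives s ≈ 69.90.
So α = 0.18·69.90 ≈ 12.58, β = 0.82·69.90 ≈ 57.32.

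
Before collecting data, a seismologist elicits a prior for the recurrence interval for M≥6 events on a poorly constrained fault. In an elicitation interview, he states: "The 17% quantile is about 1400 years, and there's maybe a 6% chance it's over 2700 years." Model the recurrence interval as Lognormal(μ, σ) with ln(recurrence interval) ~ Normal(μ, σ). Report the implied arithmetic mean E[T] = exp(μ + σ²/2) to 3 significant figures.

If T ~ Lognormal(μ,σ) then ln T ~ Normal(μ,σ), so the p-quantile of ln T is μ + z_p·σ.
ln(1400) = 7.244 and ln(2700) = 7.901; z_{0.17} = -0.9542, z_{0.94} = 1.555.
σ = (7.901 − 7.244)/(1.555 − (-0.9542)) = 0.262.
μ = 7.244 − (-0.9542)·0.262 = 7.494.
E[T] = exp(μ + σ²/2) = exp(7.494 + 0.0343) = 1860 years.

E[T] ≈ 1860 years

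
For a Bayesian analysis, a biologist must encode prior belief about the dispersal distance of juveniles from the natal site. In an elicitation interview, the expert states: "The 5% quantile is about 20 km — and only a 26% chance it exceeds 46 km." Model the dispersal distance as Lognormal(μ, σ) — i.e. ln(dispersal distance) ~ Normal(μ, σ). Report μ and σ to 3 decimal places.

μ ≈ 3.594, σ ≈ 0.364

If T ~ Lognormal(μ,σ) then ln T ~ Normal(μ,σ), so the p-quantile of ln T is μ + z_p·σ.
ln(20) = 2.996 and ln(46) = 3.829; z_{0.05} = -1.645, z_{0.74} = 0.6433.
σ = (3.829 − 2.996)/(0.6433 − (-1.645)) = 0.364.
μ = 2.996 − (-1.645)·0.364 = 3.594.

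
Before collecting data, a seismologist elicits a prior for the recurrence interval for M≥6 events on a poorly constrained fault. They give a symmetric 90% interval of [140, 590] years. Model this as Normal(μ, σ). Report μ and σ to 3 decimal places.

A symmetric 90% interval runs μ ± z·σ with z = 1.645.
Half-width = 225, so σ = 225/1.645 = 136.790.
μ is the interval midpoint, 365.000.

μ = 365.000, σ = 136.790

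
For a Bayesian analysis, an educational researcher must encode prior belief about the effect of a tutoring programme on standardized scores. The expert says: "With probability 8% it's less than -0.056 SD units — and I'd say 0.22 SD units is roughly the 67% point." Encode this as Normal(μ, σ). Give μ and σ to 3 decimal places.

For Normal(μ,σ), the p-quantile is μ + z_p·σ. Here z_{0.08} = -1.405, z_{0.67} = 0.4399.
So -0.056 = μ − 1.405σ and 0.22 = μ + 0.4399σ.
Subtracting: σ = (0.22 − -0.056)/(0.4399 − (-1.405)) = 0.150.
Then μ = -0.056 − (-1.405)·0.150 = 0.154.

μ = 0.154, σ = 0.150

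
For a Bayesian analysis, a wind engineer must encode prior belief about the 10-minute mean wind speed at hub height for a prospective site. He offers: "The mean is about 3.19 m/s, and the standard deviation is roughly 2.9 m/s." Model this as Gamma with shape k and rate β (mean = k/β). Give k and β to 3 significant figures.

For Gamma(k, rate β): mean = k/β, variance = k/β², so CV = 1/√k.
CV = SD/mean = 2.9/3.19 = 0.9091, hence k = 1/CV² = 1.21.
Then β = k/mean = 1.21/3.19 = 0.379.

k ≈ 1.21, β ≈ 0.379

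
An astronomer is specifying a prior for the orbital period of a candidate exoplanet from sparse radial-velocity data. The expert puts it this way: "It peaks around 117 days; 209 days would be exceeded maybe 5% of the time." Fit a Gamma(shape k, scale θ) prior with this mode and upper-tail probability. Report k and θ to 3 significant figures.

k ≈ 9.28, θ ≈ 14.1

Gamma(k,θ) with k>1 has mode (k−1)θ, so θ = 117/(k−1).
Need P(X < 209) = 0.95 with θ tied to k this way. Start at k = 2, θ = 117: P(X<209) ≈ 0.533.
Too low — raise k to concentrate. Iterating converges to k ≈ 9.28.
Then θ = 117/(9.28−1) ≈ 14.1.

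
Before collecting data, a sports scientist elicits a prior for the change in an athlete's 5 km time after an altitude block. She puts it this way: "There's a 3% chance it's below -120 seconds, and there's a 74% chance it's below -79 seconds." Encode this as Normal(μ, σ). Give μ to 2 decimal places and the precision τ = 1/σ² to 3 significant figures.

μ = -89.45, τ = 0.00379

The p-quantile of Normal(μ,σ) is μ + z_p·σ, with z_{0.03} = -1.881 and z_{0.74} = 0.6433.
Eliminate σ: μ = (z₂·x₁ − z₁·x₂)/(z₂ − z₁) = (0.6433·-120 − (-1.881)·-79)/2.524 = -89.45.
Then σ = (x₂ − x₁)/(z₂ − z₁) = (-79 − -120)/2.524 = 16.24.
Precision τ = 1/σ² = 1/16.24² = 0.00379.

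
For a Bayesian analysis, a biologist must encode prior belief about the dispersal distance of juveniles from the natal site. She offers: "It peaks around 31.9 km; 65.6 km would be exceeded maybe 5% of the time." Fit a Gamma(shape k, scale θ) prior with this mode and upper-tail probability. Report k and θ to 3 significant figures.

Gamma(k,θ) with k>1 has mode (k−1)θ, so θ = 31.9/(k−1).
Need P(X < 65.6) = 0.95 with θ tied to k this way. Start at k = 2, θ = 31.9: P(X<65.6) ≈ 0.609.
Too low — raise k to concentrate. Iterating converges to k ≈ 6.32.
Then θ = 31.9/(6.32−1) ≈ 5.99.

k ≈ 6.32, θ ≈ 5.99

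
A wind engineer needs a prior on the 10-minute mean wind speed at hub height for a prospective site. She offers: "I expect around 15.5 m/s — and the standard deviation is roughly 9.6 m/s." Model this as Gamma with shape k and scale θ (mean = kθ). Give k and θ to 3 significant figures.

k ≈ 2.61, θ ≈ 5.95

For Gamma(k, scale θ): mean = kθ, variance = kθ², so CV = 1/√k.
CV = SD/mean = 9.6/15.5 = 0.6194, hence k = 1/CV² = 2.61.
Then θ = mean/k = 15.5/2.61 = 5.95.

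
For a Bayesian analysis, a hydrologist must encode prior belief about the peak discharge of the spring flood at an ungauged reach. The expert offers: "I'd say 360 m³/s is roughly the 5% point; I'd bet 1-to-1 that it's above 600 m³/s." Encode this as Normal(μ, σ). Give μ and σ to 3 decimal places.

μ = 600.000, σ = 145.910

For Normal(μ,σ), the p-quantile is μ + z_p·σ. Here z_{0.05} = -1.645, z_{0.5} = 0.
So 360 = μ − 1.645σ and 600 = μ + 0σ.
Subtracting: σ = (600 − 360)/(0 − (-1.645)) = 145.910.
Then μ = 360 − (-1.645)·145.910 = 600.000.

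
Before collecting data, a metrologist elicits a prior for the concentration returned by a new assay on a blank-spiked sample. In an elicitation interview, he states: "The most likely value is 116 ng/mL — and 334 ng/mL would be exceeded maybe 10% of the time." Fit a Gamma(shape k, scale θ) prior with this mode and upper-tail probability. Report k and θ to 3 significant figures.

Gamma(k,θ) with k>1 has mode (k−1)θ, so θ = 116/(k−1).
Need P(X < 334) = 0.9 with θ tied to k this way. Start at k = 2, θ = 116: P(X<334) ≈ 0.782.
Too low — raise k to concentrate. Iterating converges to k ≈ 2.71.
Then θ = 116/(2.71−1) ≈ 68.

k ≈ 2.71, θ ≈ 68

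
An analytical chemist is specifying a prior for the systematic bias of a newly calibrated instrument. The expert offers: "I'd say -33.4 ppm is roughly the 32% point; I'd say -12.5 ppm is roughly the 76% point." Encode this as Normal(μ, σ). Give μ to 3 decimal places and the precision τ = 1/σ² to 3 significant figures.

μ = -25.074, τ = 0.00316

For Normal(μ,σ), the p-quantile is μ + z_p·σ. Here z_{0.32} = -0.4677, z_{0.76} = 0.7063.
So -33.4 = μ − 0.4677σ and -12.5 = μ + 0.7063σ.
Subtracting: σ = (-12.5 − -33.4)/(0.7063 − (-0.4677)) = 17.802.
Then μ = -33.4 − (-0.4677)·17.802 = -25.074.
Precision τ = 1/σ² = 1/17.8² = 0.00316.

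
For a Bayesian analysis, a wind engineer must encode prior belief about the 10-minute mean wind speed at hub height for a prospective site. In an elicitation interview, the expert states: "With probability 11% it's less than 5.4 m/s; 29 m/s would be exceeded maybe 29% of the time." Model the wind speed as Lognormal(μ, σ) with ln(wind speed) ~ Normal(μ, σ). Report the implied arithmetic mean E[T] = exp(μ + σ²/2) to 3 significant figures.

If T ~ Lognormal(μ,σ) then ln T ~ Normal(μ,σ), so the p-quantile of ln T is μ + z_p·σ.
ln(5.4) = 1.686 and ln(29) = 3.367; z_{0.11} = -1.227, z_{0.71} = 0.5534.
σ = (3.367 − 1.686)/(0.5534 − (-1.227)) = 0.944.
μ = 1.686 − (-1.227)·0.944 = 2.845.
E[T] = exp(μ + σ²/2) = exp(2.845 + 0.4459) = 26.9 m/s.

E[T] ≈ 26.9 m/s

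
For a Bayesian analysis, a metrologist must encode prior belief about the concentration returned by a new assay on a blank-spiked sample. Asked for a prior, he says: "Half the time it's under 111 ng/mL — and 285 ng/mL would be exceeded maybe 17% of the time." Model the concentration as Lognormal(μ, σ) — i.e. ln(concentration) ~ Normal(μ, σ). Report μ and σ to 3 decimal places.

If T ~ Lognormal(μ,σ) then ln T ~ Normal(μ,σ), so the p-quantile of ln T is μ + z_p·σ.
ln(111) = 4.71 and ln(285) = 5.652; z_{0.5} = 0, z_{0.83} = 0.9542.
σ = (5.652 − 4.71)/(0.9542 − (0)) = 0.988.
μ = 4.71 − (0)·0.988 = 4.710.

μ ≈ 4.710, σ ≈ 0.988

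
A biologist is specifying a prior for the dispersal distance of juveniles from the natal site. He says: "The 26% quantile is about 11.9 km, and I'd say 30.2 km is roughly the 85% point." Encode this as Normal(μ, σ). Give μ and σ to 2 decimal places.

For Normal(μ,σ), the p-quantile is μ + z_p·σ. Here z_{0.26} = -0.6433, z_{0.85} = 1.036.
So 11.9 = μ − 0.6433σ and 30.2 = μ + 1.036σ.
Subtracting: σ = (30.2 − 11.9)/(1.036 − (-0.6433)) = 10.89.
Then μ = 11.9 − (-0.6433)·10.89 = 18.91.

μ = 18.91, σ = 10.89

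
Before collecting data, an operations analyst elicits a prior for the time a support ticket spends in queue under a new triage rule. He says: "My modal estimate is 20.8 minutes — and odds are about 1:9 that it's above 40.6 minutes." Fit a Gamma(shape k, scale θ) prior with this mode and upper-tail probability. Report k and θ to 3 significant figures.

Gamma(k,θ) with k>1 has mode (k−1)θ, so θ = 20.8/(k−1).
Need P(X < 40.6) = 0.9 with θ tied to k this way. Start at k = 2, θ = 20.8: P(X<40.6) ≈ 0.581.
Too low — raise k to concentrate. Iterating converges to k ≈ 5.28.
Then θ = 20.8/(5.28−1) ≈ 4.86.

k ≈ 5.28, θ ≈ 4.86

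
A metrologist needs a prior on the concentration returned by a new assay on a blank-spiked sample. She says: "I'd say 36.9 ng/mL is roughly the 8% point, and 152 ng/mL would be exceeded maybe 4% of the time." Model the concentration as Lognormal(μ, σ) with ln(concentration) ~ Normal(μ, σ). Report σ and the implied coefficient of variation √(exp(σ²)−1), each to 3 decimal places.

σ ≈ 0.449, CV ≈ 0.472

If T ~ Lognormal(μ,σ) then ln T ~ Normal(μ,σ), so the p-quantile of ln T is μ + z_p·σ.
ln(36.9) = 3.608 and ln(152) = 5.024; z_{0.08} = -1.405, z_{0.96} = 1.751.
σ = (5.024 − 3.608)/(1.751 − (-1.405)) = 0.449.
μ = 3.608 − (-1.405)·0.449 = 4.239.
CV = √(exp(σ²)−1) = √(exp(0.2012)−1) = 0.472.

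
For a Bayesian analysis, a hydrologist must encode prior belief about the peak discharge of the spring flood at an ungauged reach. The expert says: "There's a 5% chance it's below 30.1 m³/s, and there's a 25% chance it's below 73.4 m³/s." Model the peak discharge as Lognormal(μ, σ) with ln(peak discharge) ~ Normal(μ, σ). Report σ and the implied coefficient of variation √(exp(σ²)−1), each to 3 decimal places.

If T ~ Lognormal(μ,σ) then ln T ~ Normal(μ,σ), so the p-quantile of ln T is μ + z_p·σ.
ln(30.1) = 3.405 and ln(73.4) = 4.296; z_{0.05} = -1.645, z_{0.25} = -0.6745.
σ = (4.296 − 3.405)/(-0.6745 − (-1.645)) = 0.919.
μ = 3.405 − (-1.645)·0.919 = 4.916.
CV = √(exp(σ²)−1) = √(exp(0.8439)−1) = 1.151.

σ ≈ 0.919, CV ≈ 1.151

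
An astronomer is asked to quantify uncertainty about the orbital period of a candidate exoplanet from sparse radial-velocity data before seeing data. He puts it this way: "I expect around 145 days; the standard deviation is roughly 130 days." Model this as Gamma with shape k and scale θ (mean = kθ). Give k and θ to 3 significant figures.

k ≈ 1.24, θ ≈ 117

For Gamma(k, scale θ): mean = kθ, variance = kθ², so CV = 1/√k.
CV = SD/mean = 130/145 = 0.8966, hence k = 1/CV² = 1.24.
Then θ = mean/k = 145/1.24 = 117.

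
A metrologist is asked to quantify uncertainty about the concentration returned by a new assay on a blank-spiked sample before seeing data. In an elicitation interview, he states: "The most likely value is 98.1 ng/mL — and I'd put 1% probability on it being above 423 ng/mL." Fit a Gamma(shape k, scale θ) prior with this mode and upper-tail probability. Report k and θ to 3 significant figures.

k ≈ 2.92, θ ≈ 51.2

Gamma(k,θ) with k>1 has mode (k−1)θ, so θ = 98.1/(k−1).
Need P(X < 423) = 0.99 with θ tied to k this way. Start at k = 2, θ = 98.1: P(X<423) ≈ 0.929.
Too low — raise k to concentrate. Iterating converges to k ≈ 2.92.
Then θ = 98.1/(2.92−1) ≈ 51.2.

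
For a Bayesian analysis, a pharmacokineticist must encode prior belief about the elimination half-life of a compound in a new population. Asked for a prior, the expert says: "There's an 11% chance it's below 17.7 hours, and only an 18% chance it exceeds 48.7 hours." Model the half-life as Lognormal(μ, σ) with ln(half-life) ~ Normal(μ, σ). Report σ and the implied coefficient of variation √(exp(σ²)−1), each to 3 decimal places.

If T ~ Lognormal(μ,σ) then ln T ~ Normal(μ,σ), so the p-quantile of ln T is μ + z_p·σ.
ln(17.7) = 2.874 and ln(48.7) = 3.886; z_{0.11} = -1.227, z_{0.82} = 0.9154.
σ = (3.886 − 2.874)/(0.9154 − (-1.227)) = 0.473.
μ = 2.874 − (-1.227)·0.473 = 3.453.
CV = √(exp(σ²)−1) = √(exp(0.2233)−1) = 0.500.

σ ≈ 0.473, CV ≈ 0.500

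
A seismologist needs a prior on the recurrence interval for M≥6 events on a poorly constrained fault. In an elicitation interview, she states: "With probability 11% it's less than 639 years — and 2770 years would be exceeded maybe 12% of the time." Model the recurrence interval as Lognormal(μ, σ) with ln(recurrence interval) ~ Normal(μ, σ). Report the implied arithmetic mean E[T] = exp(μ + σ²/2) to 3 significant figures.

If T ~ Lognormal(μ,σ) then ln T ~ Normal(μ,σ), so the p-quantile of ln T is μ + z_p·σ.
ln(639) = 6.46 and ln(2770) = 7.927; z_{0.11} = -1.227, z_{0.88} = 1.175.
σ = (7.927 − 6.46)/(1.175 − (-1.227)) = 0.611.
μ = 6.46 − (-1.227)·0.611 = 7.209.
E[T] = exp(μ + σ²/2) = exp(7.209 + 0.1865) = 1630 years.

E[T] ≈ 1630 years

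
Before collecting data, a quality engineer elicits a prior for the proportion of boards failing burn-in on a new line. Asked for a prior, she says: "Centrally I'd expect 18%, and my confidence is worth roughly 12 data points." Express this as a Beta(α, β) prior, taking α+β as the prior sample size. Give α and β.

α = 2.16, β = 9.84

Under the effective-sample-size interpretation, Beta(α, β) has prior mean α/(α+β) and prior sample size α+β.
So α+β = 12 and α/(α+β) = 0.18, giving α = 0.18·12 = 2.16 and β = 12 − 2.16 = 9.84.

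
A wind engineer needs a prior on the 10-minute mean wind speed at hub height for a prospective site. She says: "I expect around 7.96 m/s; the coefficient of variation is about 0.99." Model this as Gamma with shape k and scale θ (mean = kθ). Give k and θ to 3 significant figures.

For Gamma(k, scale θ): mean = kθ, variance = kθ², so CV = 1/√k.
CV = 0.99, hence k = 1/CV² = 1.02.
Then θ = mean/k = 7.96/1.02 = 7.8.

k ≈ 1.02, θ ≈ 7.8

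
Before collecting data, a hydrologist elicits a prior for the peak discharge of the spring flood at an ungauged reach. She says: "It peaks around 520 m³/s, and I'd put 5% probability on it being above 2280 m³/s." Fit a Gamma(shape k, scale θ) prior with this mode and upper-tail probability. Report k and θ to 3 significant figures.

Gamma(k,θ) with k>1 has mode (k−1)θ, so θ = 520/(k−1).
Need P(X < 2280) = 0.95 with θ tied to k this way. Start at k = 2, θ = 520: P(X<2280) ≈ 0.933.
Too low — raise k to concentrate. Iterating converges to k ≈ 2.13.
Then θ = 520/(2.13−1) ≈ 460.

k ≈ 2.13, θ ≈ 460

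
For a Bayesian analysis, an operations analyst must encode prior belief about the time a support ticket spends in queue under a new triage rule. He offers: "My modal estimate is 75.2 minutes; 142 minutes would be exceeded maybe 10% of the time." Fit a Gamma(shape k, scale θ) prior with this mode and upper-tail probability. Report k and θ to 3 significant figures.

k ≈ 5.73, θ ≈ 15.9

Gamma(k,θ) with k>1 has mode (k−1)θ, so θ = 75.2/(k−1).
Need P(X < 142) = 0.9 with θ tied to k this way. Start at k = 2, θ = 75.2: P(X<142) ≈ 0.563.
Too low — raise k to concentrate. Iterating converges to k ≈ 5.73.
Then θ = 75.2/(5.73−1) ≈ 15.9.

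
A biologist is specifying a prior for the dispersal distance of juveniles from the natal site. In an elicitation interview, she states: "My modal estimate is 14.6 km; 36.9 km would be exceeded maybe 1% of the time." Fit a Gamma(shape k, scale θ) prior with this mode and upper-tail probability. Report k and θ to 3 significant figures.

Gamma(k,θ) with k>1 has mode (k−1)θ, so θ = 14.6/(k−1).
Need P(X < 36.9) = 0.99 with θ tied to k this way. Start at k = 2, θ = 14.6: P(X<36.9) ≈ 0.718.
Too low — raise k to concentrate. Iterating converges to k ≈ 6.45.
Then θ = 14.6/(6.45−1) ≈ 2.68.

k ≈ 6.45, θ ≈ 2.68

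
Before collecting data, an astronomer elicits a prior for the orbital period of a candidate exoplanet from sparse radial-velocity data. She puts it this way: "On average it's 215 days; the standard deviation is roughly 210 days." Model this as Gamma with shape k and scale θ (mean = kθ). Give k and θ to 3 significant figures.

k ≈ 1.05, θ ≈ 205

For Gamma(k, scale θ): mean = kθ, variance = kθ², so CV = 1/√k.
CV = SD/mean = 210/215 = 0.9767, hence k = 1/CV² = 1.05.
Then θ = mean/k = 215/1.05 = 205.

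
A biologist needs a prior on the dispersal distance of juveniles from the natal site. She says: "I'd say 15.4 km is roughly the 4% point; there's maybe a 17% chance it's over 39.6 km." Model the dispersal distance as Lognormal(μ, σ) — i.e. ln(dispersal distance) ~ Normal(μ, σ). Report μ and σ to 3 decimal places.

If T ~ Lognormal(μ,σ) then ln T ~ Normal(μ,σ), so the p-quantile of ln T is μ + z_p·σ.
ln(15.4) = 2.734 and ln(39.6) = 3.679; z_{0.04} = -1.751, z_{0.83} = 0.9542.
σ = (3.679 − 2.734)/(0.9542 − (-1.751)) = 0.349.
μ = 2.734 − (-1.751)·0.349 = 3.346.

μ ≈ 3.346, σ ≈ 0.349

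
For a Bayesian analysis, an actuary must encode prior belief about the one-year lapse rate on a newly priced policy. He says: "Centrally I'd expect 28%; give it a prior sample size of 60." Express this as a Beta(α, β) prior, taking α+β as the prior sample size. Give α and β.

α = 16.8, β = 43.2

Under the effective-sample-size interpretation, Beta(α, β) has prior mean α/(α+β) and prior sample size α+β.
So α+β = 60 and α/(α+β) = 0.28, giving α = 0.28·60 = 16.8 and β = 60 − 16.8 = 43.2.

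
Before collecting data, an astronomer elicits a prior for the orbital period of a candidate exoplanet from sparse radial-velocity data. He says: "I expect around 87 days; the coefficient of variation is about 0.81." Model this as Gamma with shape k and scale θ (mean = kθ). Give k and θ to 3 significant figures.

k ≈ 1.52, θ ≈ 57.1

For Gamma(k, scale θ): mean = kθ, variance = kθ², so CV = 1/√k.
CV = 0.81, hence k = 1/CV² = 1.52.
Then θ = mean/k = 87/1.52 = 57.1.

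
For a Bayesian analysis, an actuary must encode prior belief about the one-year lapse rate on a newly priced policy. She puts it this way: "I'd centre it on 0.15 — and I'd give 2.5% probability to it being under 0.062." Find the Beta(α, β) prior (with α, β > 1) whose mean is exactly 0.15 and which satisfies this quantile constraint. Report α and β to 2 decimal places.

α ≈ 6.62, β ≈ 37.49

With mean 0.15 fixed, write α = 0.15s, β = 0.85s where s = α+β.
Need P(θ < 0.062) = 0.025 under Beta(0.15s, 0.85s). Normal approximation: (q−m)/√(m(1−m)/s) ≈ z_{0.025} = -1.96, so s ≈ 0.15·0.85·(-1.96)²/(0.062−0.15)² = 63.2.
At s = 63.2: P(θ<0.062) ≈ 0.008. Adjusting to match 0.025 gives s ≈ 44.10.
So α = 0.15·44.10 ≈ 6.62, β = 0.85·44.10 ≈ 37.49.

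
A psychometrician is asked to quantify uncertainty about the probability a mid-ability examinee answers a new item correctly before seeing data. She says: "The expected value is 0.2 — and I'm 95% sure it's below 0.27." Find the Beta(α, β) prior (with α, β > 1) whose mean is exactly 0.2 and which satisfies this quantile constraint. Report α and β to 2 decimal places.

α ≈ 19.32, β ≈ 77.30

With mean 0.2 fixed, write α = 0.2s, β = 0.8s where s = α+β.
Need P(θ < 0.27) = 0.95 under Beta(0.2s, 0.8s). Normal approximation: (q−m)/√(m(1−m)/s) ≈ z_{0.95} = 1.64, so s ≈ 0.2·0.8·(1.64)²/(0.27−0.2)² = 88.3.
At s = 88.3: P(θ<0.27) ≈ 0.943. Adjusting to match 0.95 gives s ≈ 96.62.
So α = 0.2·96.62 ≈ 19.32, β = 0.8·96.62 ≈ 77.30.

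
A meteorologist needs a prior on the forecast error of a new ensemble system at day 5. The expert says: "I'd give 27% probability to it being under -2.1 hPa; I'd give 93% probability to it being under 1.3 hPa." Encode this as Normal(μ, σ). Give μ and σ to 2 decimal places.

μ = -1.10, σ = 1.63

For Normal(μ,σ), the p-quantile is μ + z_p·σ. Here z_{0.27} = -0.6128, z_{0.93} = 1.476.
So -2.1 = μ − 0.6128σ and 1.3 = μ + 1.476σ.
Subtracting: σ = (1.3 − -2.1)/(1.476 − (-0.6128)) = 1.63.
Then μ = -2.1 − (-0.6128)·1.63 = -1.10.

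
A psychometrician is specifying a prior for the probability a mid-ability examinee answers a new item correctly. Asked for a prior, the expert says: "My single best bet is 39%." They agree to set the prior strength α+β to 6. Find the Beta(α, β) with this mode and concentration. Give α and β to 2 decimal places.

For α,β > 1 the Beta mode is (α−1)/(α+β−2). With α+β = 6, the mode is (α−1)/4.
Set (α−1)/4 = 0.39 → α = 1 + 0.39·4 = 2.56.
β = 6 − α = 3.44.

α = 2.56, β = 3.44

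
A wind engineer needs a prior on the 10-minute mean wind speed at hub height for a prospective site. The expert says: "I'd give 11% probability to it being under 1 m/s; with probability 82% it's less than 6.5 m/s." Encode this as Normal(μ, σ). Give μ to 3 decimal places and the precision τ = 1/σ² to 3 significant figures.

μ = 4.150, τ = 0.152

For Normal(μ,σ), the p-quantile is μ + z_p·σ. Here z_{0.11} = -1.227, z_{0.82} = 0.9154.
So 1 = μ − 1.227σ and 6.5 = μ + 0.9154σ.
Subtracting: σ = (6.5 − 1)/(0.9154 − (-1.227)) = 2.568.
Then μ = 1 − (-1.227)·2.568 = 4.150.
Precision τ = 1/σ² = 1/2.568² = 0.152.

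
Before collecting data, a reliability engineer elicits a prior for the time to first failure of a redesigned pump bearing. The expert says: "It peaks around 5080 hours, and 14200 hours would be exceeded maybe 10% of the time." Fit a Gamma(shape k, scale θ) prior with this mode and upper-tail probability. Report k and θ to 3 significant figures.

k ≈ 2.81, θ ≈ 2810

Gamma(k,θ) with k>1 has mode (k−1)θ, so θ = 5080/(k−1).
Need P(X < 14200) = 0.9 with θ tied to k this way. Start at k = 2, θ = 5080: P(X<14200) ≈ 0.768.
Too low — raise k to concentrate. Iterating converges to k ≈ 2.81.
Then θ = 5080/(2.81−1) ≈ 2810.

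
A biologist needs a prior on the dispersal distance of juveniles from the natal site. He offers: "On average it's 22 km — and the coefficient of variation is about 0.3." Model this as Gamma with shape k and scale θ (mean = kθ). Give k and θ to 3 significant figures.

For Gamma(k, scale θ): mean = kθ, variance = kθ², so CV = 1/√k.
CV = 0.3, hence k = 1/CV² = 11.1.
Then θ = mean/k = 22/11.1 = 1.98.

k ≈ 11.1, θ ≈ 1.98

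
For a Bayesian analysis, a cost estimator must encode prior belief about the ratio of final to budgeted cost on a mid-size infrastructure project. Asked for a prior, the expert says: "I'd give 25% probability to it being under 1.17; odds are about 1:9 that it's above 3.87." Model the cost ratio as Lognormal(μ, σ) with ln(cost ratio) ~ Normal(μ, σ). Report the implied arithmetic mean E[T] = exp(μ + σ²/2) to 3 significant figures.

If T ~ Lognormal(μ,σ) then ln T ~ Normal(μ,σ), so the p-quantile of ln T is μ + z_p·σ.
ln(1.17) = 0.157 and ln(3.87) = 1.353; z_{0.25} = -0.6745, z_{0.9} = 1.282.
σ = (1.353 − 0.157)/(1.282 − (-0.6745)) = 0.612.
μ = 0.157 − (-0.6745)·0.612 = 0.569.
E[T] = exp(μ + σ²/2) = exp(0.569 + 0.1870) = 2.13.

E[T] ≈ 2.13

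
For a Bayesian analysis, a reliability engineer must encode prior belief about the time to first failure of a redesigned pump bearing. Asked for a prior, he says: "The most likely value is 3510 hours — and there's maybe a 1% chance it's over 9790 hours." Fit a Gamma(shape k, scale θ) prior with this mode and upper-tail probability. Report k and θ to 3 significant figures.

Gamma(k,θ) with k>1 has mode (k−1)θ, so θ = 3510/(k−1).
Need P(X < 9790) = 0.99 with θ tied to k this way. Start at k = 2, θ = 3510: P(X<9790) ≈ 0.767.
Too low — raise k to concentrate. Iterating converges to k ≈ 5.35.
Then θ = 3510/(5.35−1) ≈ 806.

k ≈ 5.35, θ ≈ 806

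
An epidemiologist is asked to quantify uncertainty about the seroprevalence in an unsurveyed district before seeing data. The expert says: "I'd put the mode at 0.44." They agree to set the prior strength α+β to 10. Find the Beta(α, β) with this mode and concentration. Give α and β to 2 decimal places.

α = 4.52, β = 5.48

For α,β > 1 the Beta mode is (α−1)/(α+β−2). With α+β = 10, the mode is (α−1)/8.
Set (α−1)/8 = 0.44 → α = 1 + 0.44·8 = 4.52.
β = 10 − α = 5.48.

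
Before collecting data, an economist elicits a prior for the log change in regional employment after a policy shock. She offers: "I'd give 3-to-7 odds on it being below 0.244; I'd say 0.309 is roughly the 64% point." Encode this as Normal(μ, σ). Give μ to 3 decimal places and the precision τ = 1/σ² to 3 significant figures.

The p-quantile of Normal(μ,σ) is μ + z_p·σ, with z_{0.3} = -0.5244 and z_{0.64} = 0.3585.
Eliminate σ: μ = (z₂·x₁ − z₁·x₂)/(z₂ − z₁) = (0.3585·0.244 − (-0.5244)·0.309)/0.8829 = 0.283.
Then σ = (x₂ − x₁)/(z₂ − z₁) = (0.309 − 0.244)/0.8829 = 0.074.
Precision τ = 1/σ² = 1/0.07362² = 184.

μ = 0.283, τ = 184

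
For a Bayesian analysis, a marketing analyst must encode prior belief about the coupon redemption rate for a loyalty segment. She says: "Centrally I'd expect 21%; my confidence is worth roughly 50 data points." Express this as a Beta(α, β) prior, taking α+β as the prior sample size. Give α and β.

Under the effective-sample-size interpretation, Beta(α, β) has prior mean α/(α+β) and prior sample size α+β.
So α+β = 50 and α/(α+β) = 0.21, giving α = 0.21·50 = 10.5 and β = 50 − 10.5 = 39.5.

α = 10.5, β = 39.5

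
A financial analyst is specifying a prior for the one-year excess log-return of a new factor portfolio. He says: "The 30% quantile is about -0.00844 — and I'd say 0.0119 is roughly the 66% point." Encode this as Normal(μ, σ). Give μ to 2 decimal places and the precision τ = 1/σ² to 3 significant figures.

μ = 0.00, τ = 2120

For Normal(μ,σ), the p-quantile is μ + z_p·σ. Here z_{0.3} = -0.5244, z_{0.66} = 0.4125.
So -0.00844 = μ − 0.5244σ and 0.0119 = μ + 0.4125σ.
Subtracting: σ = (0.0119 − -0.00844)/(0.4125 − (-0.5244)) = 0.02.
Then μ = -0.00844 − (-0.5244)·0.02 = 0.00.
Precision τ = 1/σ² = 1/0.02171² = 2120.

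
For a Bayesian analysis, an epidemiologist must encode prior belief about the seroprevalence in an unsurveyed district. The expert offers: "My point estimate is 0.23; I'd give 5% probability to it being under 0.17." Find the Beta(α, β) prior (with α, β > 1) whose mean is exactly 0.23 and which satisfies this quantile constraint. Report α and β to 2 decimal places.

α ≈ 27.89, β ≈ 93.36

With mean 0.23 fixed, write α = 0.23s, β = 0.77s where s = α+β.
Need P(θ < 0.17) = 0.05 under Beta(0.23s, 0.77s). Normal approximation: (q−m)/√(m(1−m)/s) ≈ z_{0.05} = -1.64, so s ≈ 0.23·0.77·(-1.64)²/(0.17−0.23)² = 133.1.
At s = 133.1: P(θ<0.17) ≈ 0.042. Adjusting to match 0.05 gives s ≈ 121.25.
So α = 0.23·121.25 ≈ 27.89, β = 0.77·121.25 ≈ 93.36.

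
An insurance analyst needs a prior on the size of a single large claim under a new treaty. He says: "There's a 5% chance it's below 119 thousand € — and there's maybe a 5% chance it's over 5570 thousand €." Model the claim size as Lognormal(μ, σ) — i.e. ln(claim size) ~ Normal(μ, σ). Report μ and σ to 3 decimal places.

If T ~ Lognormal(μ,σ) then ln T ~ Normal(μ,σ), so the p-quantile of ln T is μ + z_p·σ.
ln(119) = 4.779 and ln(5570) = 8.625; z_{0.05} = -1.645, z_{0.95} = 1.645.
σ = (8.625 − 4.779)/(1.645 − (-1.645)) = 1.169.
μ = 4.779 − (-1.645)·1.169 = 6.702.

μ ≈ 6.702, σ ≈ 1.169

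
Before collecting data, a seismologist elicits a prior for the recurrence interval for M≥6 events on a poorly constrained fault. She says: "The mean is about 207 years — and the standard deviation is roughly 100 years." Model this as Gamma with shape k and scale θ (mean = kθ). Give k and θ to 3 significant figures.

k ≈ 4.28, θ ≈ 48.3

For Gamma(k, scale θ): mean = kθ, variance = kθ², so CV = 1/√k.
CV = SD/mean = 100/207 = 0.4831, hence k = 1/CV² = 4.28.
Then θ = mean/k = 207/4.28 = 48.3.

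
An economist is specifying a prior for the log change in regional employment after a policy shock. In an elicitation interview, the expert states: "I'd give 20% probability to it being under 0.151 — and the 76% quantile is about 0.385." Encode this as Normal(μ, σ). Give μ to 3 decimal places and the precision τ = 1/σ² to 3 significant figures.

For Normal(μ,σ), the p-quantile is μ + z_p·σ. Here z_{0.2} = -0.8416, z_{0.76} = 0.7063.
So 0.151 = μ − 0.8416σ and 0.385 = μ + 0.7063σ.
Subtracting: σ = (0.385 − 0.151)/(0.7063 − (-0.8416)) = 0.151.
Then μ = 0.151 − (-0.8416)·0.151 = 0.278.
Precision τ = 1/σ² = 1/0.1512² = 43.8.

μ = 0.278, τ = 43.8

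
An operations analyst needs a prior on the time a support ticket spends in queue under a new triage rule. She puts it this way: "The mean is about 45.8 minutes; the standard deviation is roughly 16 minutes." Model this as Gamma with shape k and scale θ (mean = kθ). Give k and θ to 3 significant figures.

For Gamma(k, scale θ): mean = kθ, variance = kθ², so CV = 1/√k.
CV = SD/mean = 16/45.8 = 0.3493, hence k = 1/CV² = 8.19.
Then θ = mean/k = 45.8/8.19 = 5.59.

k ≈ 8.19, θ ≈ 5.59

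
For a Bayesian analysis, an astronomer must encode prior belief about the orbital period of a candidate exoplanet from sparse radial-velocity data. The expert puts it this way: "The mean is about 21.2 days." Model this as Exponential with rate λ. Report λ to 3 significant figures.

λ ≈ 0.0472

Exponential mean = 1/λ, so λ = 1/21.2 = 0.0472.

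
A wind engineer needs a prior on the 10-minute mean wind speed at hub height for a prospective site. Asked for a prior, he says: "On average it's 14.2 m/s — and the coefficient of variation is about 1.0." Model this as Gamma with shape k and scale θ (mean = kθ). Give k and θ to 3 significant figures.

For Gamma(k, scale θ): mean = kθ, variance = kθ², so CV = 1/√k.
CV = 1.0, hence k = 1/CV² = 1.
Then θ = mean/k = 14.2/1 = 14.2.

k ≈ 1, θ ≈ 14.2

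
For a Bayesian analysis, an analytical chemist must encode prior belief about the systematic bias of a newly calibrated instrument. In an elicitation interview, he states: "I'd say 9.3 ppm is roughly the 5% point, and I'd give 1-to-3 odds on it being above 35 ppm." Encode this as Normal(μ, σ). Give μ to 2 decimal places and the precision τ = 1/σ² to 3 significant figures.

For Normal(μ,σ), the p-quantile is μ + z_p·σ. Here z_{0.05} = -1.645, z_{0.75} = 0.6745.
So 9.3 = μ − 1.645σ and 35 = μ + 0.6745σ.
Subtracting: σ = (35 − 9.3)/(0.6745 − (-1.645)) = 11.08.
Then μ = 9.3 − (-1.645)·11.08 = 27.53.
Precision τ = 1/σ² = 1/11.08² = 0.00814.

μ = 27.53, τ = 0.00814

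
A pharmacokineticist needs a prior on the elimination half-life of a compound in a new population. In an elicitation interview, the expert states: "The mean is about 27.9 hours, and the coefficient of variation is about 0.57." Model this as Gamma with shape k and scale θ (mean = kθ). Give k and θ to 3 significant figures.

k ≈ 3.08, θ ≈ 9.06

For Gamma(k, scale θ): mean = kθ, variance = kθ², so CV = 1/√k.
CV = 0.57, hence k = 1/CV² = 3.08.
Then θ = mean/k = 27.9/3.08 = 9.06.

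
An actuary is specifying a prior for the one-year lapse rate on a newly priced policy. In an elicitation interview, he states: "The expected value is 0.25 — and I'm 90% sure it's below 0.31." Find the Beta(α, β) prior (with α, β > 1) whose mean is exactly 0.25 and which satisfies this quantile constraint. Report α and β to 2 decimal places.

α ≈ 22.11, β ≈ 66.32

With mean 0.25 fixed, write α = 0.25s, β = 0.75s where s = α+β.
Need P(θ < 0.31) = 0.9 under Beta(0.25s, 0.75s). Normal approximation: (q−m)/√(m(1−m)/s) ≈ z_{0.9} = 1.28, so s ≈ 0.25·0.75·(1.28)²/(0.31−0.25)² = 85.5.
At s = 85.5: P(θ<0.31) ≈ 0.896. Adjusting to match 0.9 gives s ≈ 88.43.
So α = 0.25·88.43 ≈ 22.11, β = 0.75·88.43 ≈ 66.32.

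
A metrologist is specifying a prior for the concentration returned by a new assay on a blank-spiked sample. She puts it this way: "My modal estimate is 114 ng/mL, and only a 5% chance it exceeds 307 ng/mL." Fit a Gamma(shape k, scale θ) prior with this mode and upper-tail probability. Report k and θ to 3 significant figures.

k ≈ 3.74, θ ≈ 41.6

Gamma(k,θ) with k>1 has mode (k−1)θ, so θ = 114/(k−1).
Need P(X < 307) = 0.95 with θ tied to k this way. Start at k = 2, θ = 114: P(X<307) ≈ 0.750.
Too low — raise k to concentrate. Iterating converges to k ≈ 3.74.
Then θ = 114/(3.74−1) ≈ 41.6.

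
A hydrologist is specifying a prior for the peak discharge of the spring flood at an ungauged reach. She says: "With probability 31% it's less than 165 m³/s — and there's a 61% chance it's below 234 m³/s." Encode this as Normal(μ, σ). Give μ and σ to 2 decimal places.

μ = 209.14, σ = 89.01

The p-quantile of Normal(μ,σ) is μ + z_p·σ, with z_{0.31} = -0.4959 and z_{0.61} = 0.2793.
Eliminate σ: μ = (z₂·x₁ − z₁·x₂)/(z₂ − z₁) = (0.2793·165 − (-0.4959)·234)/0.7752 = 209.14.
Then σ = (x₂ − x₁)/(z₂ − z₁) = (234 − 165)/0.7752 = 89.01.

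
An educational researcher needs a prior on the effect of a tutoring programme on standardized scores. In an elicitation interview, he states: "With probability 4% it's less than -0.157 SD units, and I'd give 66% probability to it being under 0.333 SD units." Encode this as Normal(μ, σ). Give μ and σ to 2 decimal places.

The p-quantile of Normal(μ,σ) is μ + z_p·σ, with z_{0.04} = -1.751 and z_{0.66} = 0.4125.
Eliminate σ: μ = (z₂·x₁ − z₁·x₂)/(z₂ − z₁) = (0.4125·-0.157 − (-1.751)·0.333)/2.163 = 0.24.
Then σ = (x₂ − x₁)/(z₂ − z₁) = (0.333 − -0.157)/2.163 = 0.23.

μ = 0.24, σ = 0.23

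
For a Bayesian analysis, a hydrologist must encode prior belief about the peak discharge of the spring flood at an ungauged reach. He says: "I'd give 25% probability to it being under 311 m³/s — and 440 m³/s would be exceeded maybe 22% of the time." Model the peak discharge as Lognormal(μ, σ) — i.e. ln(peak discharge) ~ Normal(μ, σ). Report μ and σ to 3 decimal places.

If T ~ Lognormal(μ,σ) then ln T ~ Normal(μ,σ), so the p-quantile of ln T is μ + z_p·σ.
ln(311) = 5.74 and ln(440) = 6.087; z_{0.25} = -0.6745, z_{0.78} = 0.7722.
σ = (6.087 − 5.74)/(0.7722 − (-0.6745)) = 0.240.
μ = 5.74 − (-0.6745)·0.240 = 5.902.

μ ≈ 5.902, σ ≈ 0.240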